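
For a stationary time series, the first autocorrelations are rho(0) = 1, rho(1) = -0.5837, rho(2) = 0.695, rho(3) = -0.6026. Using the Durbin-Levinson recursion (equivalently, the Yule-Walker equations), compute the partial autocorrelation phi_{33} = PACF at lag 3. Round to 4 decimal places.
\phi_{33} = -0.2159

The PACF at lag k is phi_{kk}, the last component of the solution
to the Yule-Walker system G_k phi = r_k where
  (G_k)_{ij} = rho(|i - j|), (r_k)_i = rho(i), i,j = 1..k.
Equivalently, Durbin-Levinson gives phi_{kk} iteratively:
  phi_{11} = rho(1)
  phi_{kk} = [rho(k) - sum_{j=1..k-1} phi_{k-1,j} rho(k-j)]
            / [1 - sum_{j=1..k-1} phi_{k-1,j} rho(j)],
  phi_{k,j} = phi_{k-1,j} - phi_{kk} phi_{k-1,k-j},  j = 1..k-1.
Step k = 1:
  phi_11 = rho(1) = -0.5837.
Step k = 2:
  phi_22 = [rho(2) - phi_11 rho(1)] / [1 - phi_11 rho(1)] = [0.695 - (-0.5837)(-0.5837)] / [1 - (-0.5837)(-0.5837)]
         = 0.35429431 / 0.65929431 = 0.537384.
  Update: phi_21 = phi_11 - phi_22 phi_11 = -0.5837 - (0.537384)(-0.5837) = -0.270029.
Step k = 3:
  phi_33 = [rho(3) - phi_21 rho(2) - phi_22 rho(1)] / [1 - phi_21 rho(1) - phi_22 rho(2)]
    numerator   = -0.6026 - (-0.270029)(0.695) - (0.537384)(-0.5837) = -0.10125881
    denominator = 1 - (-0.270029)(-0.5837) - (0.537384)(0.695) = 0.46890216
  phi_33 = -0.10125881 / 0.46890216 = -0.2159.
Therefore phi_{33} = -0.2159.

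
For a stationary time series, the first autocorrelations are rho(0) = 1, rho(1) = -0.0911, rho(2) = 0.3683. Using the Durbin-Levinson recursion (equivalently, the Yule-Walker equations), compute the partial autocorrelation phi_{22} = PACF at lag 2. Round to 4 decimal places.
\phi_{22} = 0.3630

The PACF at lag k is phi_{kk}, the last component of the solution
to the Yule-Walker system G_k phi = r_k where
  (G_k)_{ij} = rho(|i - j|), (r_k)_i = rho(i), i,j = 1..k.
Equivalently, Durbin-Levinson gives phi_{kk} iteratively:
  phi_{11} = rho(1)
  phi_{kk} = [rho(k) - sum_{j=1..k-1} phi_{k-1,j} rho(k-j)]
            / [1 - sum_{j=1..k-1} phi_{k-1,j} rho(j)],
  phi_{k,j} = phi_{k-1,j} - phi_{kk} phi_{k-1,k-j},  j = 1..k-1.
Step k = 1:
  phi_11 = rho(1) = -0.0911.
Step k = 2:
  phi_22 = [rho(2) - phi_11 rho(1)] / [1 - phi_11 rho(1)] = [0.3683 - (-0.0911)(-0.0911)] / [1 - (-0.0911)(-0.0911)]
         = 0.36000079 / 0.99170079 = 0.363.
Therefore phi_{22} = 0.3630.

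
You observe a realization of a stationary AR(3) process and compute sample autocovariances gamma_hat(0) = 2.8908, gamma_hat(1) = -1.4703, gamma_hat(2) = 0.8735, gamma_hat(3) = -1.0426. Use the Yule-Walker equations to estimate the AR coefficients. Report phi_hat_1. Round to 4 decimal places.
\hat\phi_{1} = -0.4640

The Yule-Walker equations for an AR(p) process read, in matrix form,
  Gamma_p phi = r_p,   with   (Gamma_p)_{ij} = gamma(|i - j|),
                       (r_p)_i = gamma(i),   i,j = 1..p.
Substitute the sample gammas (Toeplitz matrix and right-hand side of size 3):
  Gamma_p = [[2.8908, -1.4703, 0.8735], [-1.4703, 2.8908, -1.4703], [0.8735, -1.4703, 2.8908]]
  r_p     = [-1.4703, 0.8735, -1.0426]
Written out (R1..R3):
  (R1) 2.8908 phi_1 - 1.4703 phi_2 + 0.8735 phi_3 = -1.4703
  (R2) -1.4703 phi_1 + 2.8908 phi_2 - 1.4703 phi_3 = 0.8735
  (R3) 0.8735 phi_1 - 1.4703 phi_2 + 2.8908 phi_3 = -1.0426
Gaussian elimination:
  R2 <- R2 - (-1.4703/2.8908) R1 = R2 - (-0.508614) R1:  2.142986 phi_2 - 1.026026 phi_3 = 0.125686
  R3 <- R3 - (0.8735/2.8908) R1 = R3 - (0.302165) R1:  -1.026026 phi_2 + 2.626858 phi_3 = -0.598326
  R3 <- R3 - (-1.026026/2.142986) R2 = R3 - (-0.478783) R2:  2.135614 phi_3 = -0.53815
Back-substitution:
  phi_hat_3 = -0.53815 / 2.135614 = -0.251988
  phi_hat_2 = (0.125686 - (-1.026026)(-0.251988)) / 2.142986 = -0.061998
  phi_hat_1 = (-1.4703 - (-1.4703)(-0.061998) - (0.8735)(-0.251988)) / 2.8908 = -0.464004
So phi_hat = [-0.4640, -0.0620, -0.2520].
Therefore phi_hat_1 = -0.4640.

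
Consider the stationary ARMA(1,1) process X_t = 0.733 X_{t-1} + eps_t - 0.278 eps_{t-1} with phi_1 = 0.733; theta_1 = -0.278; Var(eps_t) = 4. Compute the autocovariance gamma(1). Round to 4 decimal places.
\gamma(1) = 3.1318

Multiply the model equation by X_{t-k} and take expectations. With theta_0 = psi_0 = 1 and psi_j the MA(infinity) weights, this gives
  gamma(k) - sum_i phi_i gamma(k-i) = c_k,
  c_k = sigma^2 * sum_{j=k..q} theta_j psi_{j-k}   (c_k = 0 for k > q),
using gamma(-m) = gamma(m).
psi-weights needed (psi_j = theta_j + sum_i phi_i psi_{j-i}):
  psi_1 = theta_1 + phi_1 = -0.278 + (0.733) = 0.455
Right-hand sides:
  c_0 = sigma^2 (1 + theta_1 psi_1) = 4 * (1 + (-0.278)(0.455)) = 4 * 0.87351 = 3.49404
  c_1 = sigma^2 theta_1 = 4 * (-0.278) = -1.112
  c_2 = 0
Equations for k = 0 and k = 1 (AR order 1):
  gamma(0) = phi_1 gamma(1) + c_0
  gamma(1) = phi_1 gamma(0) + c_1
Substituting the second into the first: gamma(0) (1 - phi_1^2) = c_0 + phi_1 c_1, so
  gamma(0) = (c_0 + phi_1 c_1) / (1 - phi_1^2) = (3.49404 + (0.733)(-1.112)) / (1 - (0.733)^2) = 2.678944 / 0.462711 = 5.78967.
  gamma(1) = phi_1 gamma(0) + c_1 = (0.733)(5.78967) + (-1.112) = 3.131828.
Therefore gamma(1) = 3.1318 (to 4 decimal places).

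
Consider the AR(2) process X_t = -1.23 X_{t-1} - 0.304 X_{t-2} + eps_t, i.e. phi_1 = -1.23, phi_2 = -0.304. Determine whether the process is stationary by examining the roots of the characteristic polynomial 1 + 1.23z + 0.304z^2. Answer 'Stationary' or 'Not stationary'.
\text{Stationary}

The AR(p) characteristic polynomial is P(z) = 1 + 1.23z + 0.304z^2.
Stationarity requires all roots to lie outside the unit circle, i.e. |z| > 1 for every root.
Set 1 + (1.23) z + (0.304) z^2 = 0, i.e. a z^2 + b z + c = 0 with a = 0.304, b = 1.23, c = 1.
Discriminant D = b^2 - 4ac = (1.23)^2 - 4*(0.304)*1 = 1.5129 - (1.216) = 0.2969.
D >= 0, so the roots are real: z = (-b +/- sqrt(D)) / (2a) = (-1.23 +/- 0.544885) / (0.608).
  z_1 = (-1.23 + 0.544885) / (0.608) = -1.1268,   |z_1| = 1.1268.
  z_2 = (-1.23 - 0.544885) / (0.608) = -2.9192,   |z_2| = 2.9192.
Moduli of all roots: 1.1268, 2.9192.
All moduli strictly greater than 1? Yes.
Verdict: Stationary.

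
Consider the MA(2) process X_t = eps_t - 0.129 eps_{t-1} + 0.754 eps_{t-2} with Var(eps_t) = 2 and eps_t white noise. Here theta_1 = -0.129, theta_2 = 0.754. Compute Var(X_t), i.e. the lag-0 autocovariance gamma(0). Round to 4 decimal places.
\gamma(0) = 3.1703

For an MA(q) process X_t = eps_t + sum_i theta_i eps_{t-i} with
Var(eps_t) = sigma^2, the variance is
  gamma(0) = sigma^2 * (1 + sum_i theta_i^2).
  sum_i theta_i^2 = (-0.129)^2 + (0.754)^2 = 0.016641 + 0.568516 = 0.585157.
  gamma(0) = 2 * (1 + 0.585157) = 2 * 1.585157 = 3.170314, which rounds to 3.1703.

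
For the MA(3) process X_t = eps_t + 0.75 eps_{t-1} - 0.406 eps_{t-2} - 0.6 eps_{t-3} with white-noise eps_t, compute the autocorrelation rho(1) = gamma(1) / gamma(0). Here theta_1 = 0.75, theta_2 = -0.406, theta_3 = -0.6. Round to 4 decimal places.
\rho(1) = 0.3301

For an MA(q) process with theta_0 = 1, the autocovariance is
  gamma(k) = sigma^2 * sum_{i=0..q-k} theta_i * theta_{i+k},
and rho(k) = gamma(k) / gamma(0). Sigma^2 cancels.
  numerator   = (1)*(0.75) + (0.75)*(-0.406) + (-0.406)*(-0.6) = 0.6891.
  denominator = (1)^2 + (0.75)^2 + (-0.406)^2 + (-0.6)^2 = 2.087336.
  rho(1) = 0.6891 / 2.087336 = 0.3301.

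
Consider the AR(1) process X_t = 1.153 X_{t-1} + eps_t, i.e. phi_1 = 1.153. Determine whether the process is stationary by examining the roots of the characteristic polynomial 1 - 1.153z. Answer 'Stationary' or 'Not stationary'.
\text{Not stationary}

The AR(p) characteristic polynomial is P(z) = 1 - 1.153z.
Stationarity requires all roots to lie outside the unit circle, i.e. |z| > 1 for every root.
This is linear in z: 1 + (-1.153) z = 0  =>  z = -1/(-1.153) = 0.867303,  |z| = 0.867303.
Moduli of all roots: 0.8673.
All moduli strictly greater than 1? No.
Verdict: Not stationary.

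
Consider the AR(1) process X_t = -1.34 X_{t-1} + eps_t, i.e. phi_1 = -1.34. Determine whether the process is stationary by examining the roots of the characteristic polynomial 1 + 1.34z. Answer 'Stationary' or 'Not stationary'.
\text{Not stationary}

The AR(p) characteristic polynomial is P(z) = 1 + 1.34z.
Stationarity requires all roots to lie outside the unit circle, i.e. |z| > 1 for every root.
This is linear in z: 1 + (1.34) z = 0  =>  z = -1/(1.34) = -0.746269,  |z| = 0.746269.
Moduli of all roots: 0.7463.
All moduli strictly greater than 1? No.
Verdict: Not stationary.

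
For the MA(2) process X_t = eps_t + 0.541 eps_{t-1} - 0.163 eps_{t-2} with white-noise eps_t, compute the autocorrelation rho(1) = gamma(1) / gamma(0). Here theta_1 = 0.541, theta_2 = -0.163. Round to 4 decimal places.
\rho(1) = 0.3432

For an MA(q) process with theta_0 = 1, the autocovariance is
  gamma(k) = sigma^2 * sum_{i=0..q-k} theta_i * theta_{i+k},
and rho(k) = gamma(k) / gamma(0). Sigma^2 cancels.
  numerator   = (1)*(0.541) + (0.541)*(-0.163) = 0.452817.
  denominator = (1)^2 + (0.541)^2 + (-0.163)^2 = 1.31925.
  rho(1) = 0.452817 / 1.31925 = 0.3432.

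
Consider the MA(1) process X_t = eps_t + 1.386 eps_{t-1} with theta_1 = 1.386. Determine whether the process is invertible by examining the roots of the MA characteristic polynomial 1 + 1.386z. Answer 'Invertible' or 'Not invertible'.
\text{Not invertible}

The MA(q) characteristic polynomial is P(z) = 1 + 1.386z.
Invertibility requires all roots to lie outside the unit circle, i.e. |z| > 1 for every root.
This is linear in z: 1 + (1.386) z = 0  =>  z = -1/(1.386) = -0.721501,  |z| = 0.721501.
Moduli of all roots: 0.7215.
All moduli strictly greater than 1? No.
Verdict: Not invertible.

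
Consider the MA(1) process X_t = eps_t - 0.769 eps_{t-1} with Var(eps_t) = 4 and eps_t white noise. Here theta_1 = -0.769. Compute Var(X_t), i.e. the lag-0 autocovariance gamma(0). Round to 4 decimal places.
\gamma(0) = 6.3654

For an MA(q) process X_t = eps_t + sum_i theta_i eps_{t-i} with
Var(eps_t) = sigma^2, the variance is
  gamma(0) = sigma^2 * (1 + sum_i theta_i^2).
  sum_i theta_i^2 = (-0.769)^2 = 0.591361.
  gamma(0) = 4 * (1 + 0.591361) = 4 * 1.591361 = 6.365444, which rounds to 6.3654.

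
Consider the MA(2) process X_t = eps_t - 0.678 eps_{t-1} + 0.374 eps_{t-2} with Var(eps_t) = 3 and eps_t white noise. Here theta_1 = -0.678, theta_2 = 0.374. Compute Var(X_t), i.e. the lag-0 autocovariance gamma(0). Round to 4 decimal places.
\gamma(0) = 4.7987

For an MA(q) process X_t = eps_t + sum_i theta_i eps_{t-i} with
Var(eps_t) = sigma^2, the variance is
  gamma(0) = sigma^2 * (1 + sum_i theta_i^2).
  sum_i theta_i^2 = (-0.678)^2 + (0.374)^2 = 0.459684 + 0.139876 = 0.59956.
  gamma(0) = 3 * (1 + 0.59956) = 3 * 1.59956 = 4.79868, which rounds to 4.7987.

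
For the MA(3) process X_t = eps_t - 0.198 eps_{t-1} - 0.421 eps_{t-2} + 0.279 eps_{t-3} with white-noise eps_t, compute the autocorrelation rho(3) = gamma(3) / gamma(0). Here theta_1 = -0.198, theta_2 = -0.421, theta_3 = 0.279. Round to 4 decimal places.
\rho(3) = 0.2156

For an MA(q) process with theta_0 = 1, the autocovariance is
  gamma(k) = sigma^2 * sum_{i=0..q-k} theta_i * theta_{i+k},
and rho(k) = gamma(k) / gamma(0). Sigma^2 cancels.
  numerator   = (1)*(0.279) = 0.279.
  denominator = (1)^2 + (-0.198)^2 + (-0.421)^2 + (0.279)^2 = 1.294286.
  rho(3) = 0.279 / 1.294286 = 0.2156.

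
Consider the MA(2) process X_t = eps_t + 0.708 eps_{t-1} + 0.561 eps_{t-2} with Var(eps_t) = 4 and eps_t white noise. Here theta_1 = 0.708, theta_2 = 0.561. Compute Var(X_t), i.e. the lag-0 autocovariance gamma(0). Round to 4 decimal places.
\gamma(0) = 7.2639

For an MA(q) process X_t = eps_t + sum_i theta_i eps_{t-i} with
Var(eps_t) = sigma^2, the variance is
  gamma(0) = sigma^2 * (1 + sum_i theta_i^2).
  sum_i theta_i^2 = (0.708)^2 + (0.561)^2 = 0.501264 + 0.314721 = 0.815985.
  gamma(0) = 4 * (1 + 0.815985) = 4 * 1.815985 = 7.26394, which rounds to 7.2639.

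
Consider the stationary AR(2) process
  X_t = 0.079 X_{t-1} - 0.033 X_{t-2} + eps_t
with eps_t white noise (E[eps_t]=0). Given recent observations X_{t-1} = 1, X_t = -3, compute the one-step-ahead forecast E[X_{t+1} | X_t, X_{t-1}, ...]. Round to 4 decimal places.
E[X_{t+1} \mid \mathcal F_t] = -0.2700

For an AR(p) model X_t = c + sum_i phi_i X_{t-i} + eps_t, the
one-step-ahead conditional mean is
  E[X_{t+1} | X_t, ...] = c + sum_i phi_i X_{t+1-i}.
Substitute known values:
  E[X_{t+1} | ...] = (0.079) * (-3) + (-0.033) * (1)
                   = -0.2700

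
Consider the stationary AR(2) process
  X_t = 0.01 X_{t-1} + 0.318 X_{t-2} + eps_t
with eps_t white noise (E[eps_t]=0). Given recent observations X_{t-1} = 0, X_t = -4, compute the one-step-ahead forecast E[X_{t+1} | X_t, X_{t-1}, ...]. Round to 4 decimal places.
E[X_{t+1} \mid \mathcal F_t] = -0.0400

For an AR(p) model X_t = c + sum_i phi_i X_{t-i} + eps_t, the
one-step-ahead conditional mean is
  E[X_{t+1} | X_t, ...] = c + sum_i phi_i X_{t+1-i}.
Substitute known values:
  E[X_{t+1} | ...] = (0.01) * (-4) + (0.318) * (0)
                   = -0.0400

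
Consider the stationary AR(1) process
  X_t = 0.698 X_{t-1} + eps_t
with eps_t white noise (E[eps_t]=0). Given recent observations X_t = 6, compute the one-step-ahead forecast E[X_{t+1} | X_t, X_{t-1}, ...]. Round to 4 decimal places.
E[X_{t+1} \mid \mathcal F_t] = 4.1880

For an AR(p) model X_t = c + sum_i phi_i X_{t-i} + eps_t, the
one-step-ahead conditional mean is
  E[X_{t+1} | X_t, ...] = c + sum_i phi_i X_{t+1-i}.
Substitute known values:
  E[X_{t+1} | ...] = (0.698) * (6)
                   = 4.1880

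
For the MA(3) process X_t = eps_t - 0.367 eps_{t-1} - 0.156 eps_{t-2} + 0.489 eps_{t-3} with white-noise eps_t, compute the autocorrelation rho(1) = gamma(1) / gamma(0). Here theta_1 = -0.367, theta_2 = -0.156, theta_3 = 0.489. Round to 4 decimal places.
\rho(1) = -0.2761

For an MA(q) process with theta_0 = 1, the autocovariance is
  gamma(k) = sigma^2 * sum_{i=0..q-k} theta_i * theta_{i+k},
and rho(k) = gamma(k) / gamma(0). Sigma^2 cancels.
  numerator   = (1)*(-0.367) + (-0.367)*(-0.156) + (-0.156)*(0.489) = -0.386032.
  denominator = (1)^2 + (-0.367)^2 + (-0.156)^2 + (0.489)^2 = 1.398146.
  rho(1) = -0.386032 / 1.398146 = -0.2761.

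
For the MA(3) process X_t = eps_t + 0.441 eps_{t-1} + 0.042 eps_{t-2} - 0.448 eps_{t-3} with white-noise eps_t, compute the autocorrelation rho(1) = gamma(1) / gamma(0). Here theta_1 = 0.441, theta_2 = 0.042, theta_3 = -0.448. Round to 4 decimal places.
\rho(1) = 0.3155

For an MA(q) process with theta_0 = 1, the autocovariance is
  gamma(k) = sigma^2 * sum_{i=0..q-k} theta_i * theta_{i+k},
and rho(k) = gamma(k) / gamma(0). Sigma^2 cancels.
  numerator   = (1)*(0.441) + (0.441)*(0.042) + (0.042)*(-0.448) = 0.440706.
  denominator = (1)^2 + (0.441)^2 + (0.042)^2 + (-0.448)^2 = 1.396949.
  rho(1) = 0.440706 / 1.396949 = 0.3155.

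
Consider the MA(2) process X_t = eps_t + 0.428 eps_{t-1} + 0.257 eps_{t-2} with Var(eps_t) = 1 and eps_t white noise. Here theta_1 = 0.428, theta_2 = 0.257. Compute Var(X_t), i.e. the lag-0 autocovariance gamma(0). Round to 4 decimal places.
\gamma(0) = 1.2492

For an MA(q) process X_t = eps_t + sum_i theta_i eps_{t-i} with
Var(eps_t) = sigma^2, the variance is
  gamma(0) = sigma^2 * (1 + sum_i theta_i^2).
  sum_i theta_i^2 = (0.428)^2 + (0.257)^2 = 0.183184 + 0.066049 = 0.249233.
  gamma(0) = 1 * (1 + 0.249233) = 1 * 1.249233 = 1.249233, which rounds to 1.2492.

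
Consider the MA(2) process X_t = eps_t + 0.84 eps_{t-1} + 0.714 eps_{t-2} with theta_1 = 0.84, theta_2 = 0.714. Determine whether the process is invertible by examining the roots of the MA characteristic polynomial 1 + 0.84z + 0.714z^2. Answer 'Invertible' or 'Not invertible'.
\text{Invertible}

The MA(q) characteristic polynomial is P(z) = 1 + 0.84z + 0.714z^2.
Invertibility requires all roots to lie outside the unit circle, i.e. |z| > 1 for every root.
Set 1 + (0.84) z + (0.714) z^2 = 0, i.e. a z^2 + b z + c = 0 with a = 0.714, b = 0.84, c = 1.
Discriminant D = b^2 - 4ac = (0.84)^2 - 4*(0.714)*1 = 0.7056 - (2.856) = -2.1504.
D < 0, so the roots are the complex-conjugate pair z = (-b +/- i sqrt(-D)) / (2a) = -0.5882 +/- 1.0269i.
For a conjugate pair |z|^2 = z * conj(z) = (product of roots) = c/a = 1/(0.714) = 1.40056, so |z| = sqrt(1.40056) = 1.1835 for both roots.
Moduli of all roots: 1.1835, 1.1835.
All moduli strictly greater than 1? Yes.
Verdict: Invertible.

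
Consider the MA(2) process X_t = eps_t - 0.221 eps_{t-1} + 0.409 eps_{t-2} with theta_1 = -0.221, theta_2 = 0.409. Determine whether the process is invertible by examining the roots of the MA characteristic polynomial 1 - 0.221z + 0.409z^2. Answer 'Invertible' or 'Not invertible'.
\text{Invertible}

The MA(q) characteristic polynomial is P(z) = 1 - 0.221z + 0.409z^2.
Invertibility requires all roots to lie outside the unit circle, i.e. |z| > 1 for every root.
Set 1 + (-0.221) z + (0.409) z^2 = 0, i.e. a z^2 + b z + c = 0 with a = 0.409, b = -0.221, c = 1.
Discriminant D = b^2 - 4ac = (-0.221)^2 - 4*(0.409)*1 = 0.048841 - (1.636) = -1.587159.
D < 0, so the roots are the complex-conjugate pair z = (-b +/- i sqrt(-D)) / (2a) = 0.2702 +/- 1.5401i.
For a conjugate pair |z|^2 = z * conj(z) = (product of roots) = c/a = 1/(0.409) = 2.444988, so |z| = sqrt(2.444988) = 1.5636 for both roots.
Moduli of all roots: 1.5636, 1.5636.
All moduli strictly greater than 1? Yes.
Verdict: Invertible.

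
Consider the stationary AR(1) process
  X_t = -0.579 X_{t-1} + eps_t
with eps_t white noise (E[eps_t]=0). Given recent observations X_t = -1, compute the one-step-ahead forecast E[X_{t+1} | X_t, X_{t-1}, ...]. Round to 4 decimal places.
E[X_{t+1} \mid \mathcal F_t] = 0.5790

For an AR(p) model X_t = c + sum_i phi_i X_{t-i} + eps_t, the
one-step-ahead conditional mean is
  E[X_{t+1} | X_t, ...] = c + sum_i phi_i X_{t+1-i}.
Substitute known values:
  E[X_{t+1} | ...] = (-0.579) * (-1)
                   = 0.5790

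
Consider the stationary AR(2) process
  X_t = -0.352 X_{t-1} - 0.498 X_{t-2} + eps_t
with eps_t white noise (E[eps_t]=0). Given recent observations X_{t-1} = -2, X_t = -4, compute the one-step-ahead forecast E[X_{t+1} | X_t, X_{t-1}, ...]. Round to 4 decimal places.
E[X_{t+1} \mid \mathcal F_t] = 2.4040

For an AR(p) model X_t = c + sum_i phi_i X_{t-i} + eps_t, the
one-step-ahead conditional mean is
  E[X_{t+1} | X_t, ...] = c + sum_i phi_i X_{t+1-i}.
Substitute known values:
  E[X_{t+1} | ...] = (-0.352) * (-4) + (-0.498) * (-2)
                   = 2.4040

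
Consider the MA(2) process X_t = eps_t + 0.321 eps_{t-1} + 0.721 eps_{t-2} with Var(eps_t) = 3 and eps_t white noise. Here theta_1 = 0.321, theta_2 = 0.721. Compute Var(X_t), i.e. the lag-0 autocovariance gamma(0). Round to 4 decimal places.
\gamma(0) = 4.8686

For an MA(q) process X_t = eps_t + sum_i theta_i eps_{t-i} with
Var(eps_t) = sigma^2, the variance is
  gamma(0) = sigma^2 * (1 + sum_i theta_i^2).
  sum_i theta_i^2 = (0.321)^2 + (0.721)^2 = 0.103041 + 0.519841 = 0.622882.
  gamma(0) = 3 * (1 + 0.622882) = 3 * 1.622882 = 4.868646, which rounds to 4.8686.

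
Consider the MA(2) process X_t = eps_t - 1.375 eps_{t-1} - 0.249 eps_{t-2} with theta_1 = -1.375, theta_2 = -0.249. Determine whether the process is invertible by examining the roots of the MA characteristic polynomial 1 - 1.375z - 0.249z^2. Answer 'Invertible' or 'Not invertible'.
\text{Not invertible}

The MA(q) characteristic polynomial is P(z) = 1 - 1.375z - 0.249z^2.
Invertibility requires all roots to lie outside the unit circle, i.e. |z| > 1 for every root.
Set 1 + (-1.375) z + (-0.249) z^2 = 0, i.e. a z^2 + b z + c = 0 with a = -0.249, b = -1.375, c = 1.
Discriminant D = b^2 - 4ac = (-1.375)^2 - 4*(-0.249)*1 = 1.890625 - (-0.996) = 2.886625.
D >= 0, so the roots are real: z = (-b +/- sqrt(D)) / (2a) = (1.375 +/- 1.699007) / (-0.498).
  z_1 = (1.375 + 1.699007) / (-0.498) = -6.1727,   |z_1| = 6.1727.
  z_2 = (1.375 - 1.699007) / (-0.498) = 0.6506,   |z_2| = 0.6506.
Moduli of all roots: 6.1727, 0.6506.
All moduli strictly greater than 1? No.
Verdict: Not invertible.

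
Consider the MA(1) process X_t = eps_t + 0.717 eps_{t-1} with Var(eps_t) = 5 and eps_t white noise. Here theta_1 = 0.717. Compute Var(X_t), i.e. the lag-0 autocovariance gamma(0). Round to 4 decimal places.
\gamma(0) = 7.5704

For an MA(q) process X_t = eps_t + sum_i theta_i eps_{t-i} with
Var(eps_t) = sigma^2, the variance is
  gamma(0) = sigma^2 * (1 + sum_i theta_i^2).
  sum_i theta_i^2 = (0.717)^2 = 0.514089.
  gamma(0) = 5 * (1 + 0.514089) = 5 * 1.514089 = 7.570445, which rounds to 7.5704.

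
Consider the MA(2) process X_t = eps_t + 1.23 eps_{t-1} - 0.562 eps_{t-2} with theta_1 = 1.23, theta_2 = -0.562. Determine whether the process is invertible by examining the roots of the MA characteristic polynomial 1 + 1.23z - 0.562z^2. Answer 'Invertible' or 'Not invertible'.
\text{Not invertible}

The MA(q) characteristic polynomial is P(z) = 1 + 1.23z - 0.562z^2.
Invertibility requires all roots to lie outside the unit circle, i.e. |z| > 1 for every root.
Set 1 + (1.23) z + (-0.562) z^2 = 0, i.e. a z^2 + b z + c = 0 with a = -0.562, b = 1.23, c = 1.
Discriminant D = b^2 - 4ac = (1.23)^2 - 4*(-0.562)*1 = 1.5129 - (-2.248) = 3.7609.
D >= 0, so the roots are real: z = (-b +/- sqrt(D)) / (2a) = (-1.23 +/- 1.939304) / (-1.124).
  z_1 = (-1.23 + 1.939304) / (-1.124) = -0.6311,   |z_1| = 0.6311.
  z_2 = (-1.23 - 1.939304) / (-1.124) = 2.8197,   |z_2| = 2.8197.
Moduli of all roots: 0.6311, 2.8197.
All moduli strictly greater than 1? No.
Verdict: Not invertible.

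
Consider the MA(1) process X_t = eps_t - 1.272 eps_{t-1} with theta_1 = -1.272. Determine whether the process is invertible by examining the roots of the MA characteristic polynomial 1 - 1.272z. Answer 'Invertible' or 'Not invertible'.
\text{Not invertible}

The MA(q) characteristic polynomial is P(z) = 1 - 1.272z.
Invertibility requires all roots to lie outside the unit circle, i.e. |z| > 1 for every root.
This is linear in z: 1 + (-1.272) z = 0  =>  z = -1/(-1.272) = 0.786164,  |z| = 0.786164.
Moduli of all roots: 0.7862.
All moduli strictly greater than 1? No.
Verdict: Not invertible.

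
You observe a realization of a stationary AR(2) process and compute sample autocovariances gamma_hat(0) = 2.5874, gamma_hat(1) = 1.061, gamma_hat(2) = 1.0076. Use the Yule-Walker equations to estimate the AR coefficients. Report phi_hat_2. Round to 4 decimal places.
\hat\phi_{2} = 0.2660

The Yule-Walker equations for an AR(p) process read, in matrix form,
  Gamma_p phi = r_p,   with   (Gamma_p)_{ij} = gamma(|i - j|),
                       (r_p)_i = gamma(i),   i,j = 1..p.
Substitute the sample gammas (Toeplitz matrix and right-hand side of size 2):
  Gamma_p = [[2.5874, 1.061], [1.061, 2.5874]]
  r_p     = [1.061, 1.0076]
Written out:
  2.5874 phi_1 + 1.061 phi_2 = 1.061
  1.061 phi_1 + 2.5874 phi_2 = 1.0076
Solve by Cramer's rule:
  det = gamma(0)^2 - gamma(1)^2 = (2.5874)^2 - (1.061)^2 = 6.69463876 - 1.125721 = 5.56891776
  phi_hat_1 = [gamma(1) gamma(0) - gamma(1) gamma(2)] / det = [(1.061)(2.5874) - (1.061)(1.0076)] / 5.56891776 = 1.6761678 / 5.56891776 = 0.301
  phi_hat_2 = [gamma(0) gamma(2) - gamma(1)^2] / det = [(2.5874)(1.0076) - (1.061)^2] / 5.56891776 = 1.48134324 / 5.56891776 = 0.266
So phi_hat = [0.3010, 0.2660].
Therefore phi_hat_2 = 0.2660.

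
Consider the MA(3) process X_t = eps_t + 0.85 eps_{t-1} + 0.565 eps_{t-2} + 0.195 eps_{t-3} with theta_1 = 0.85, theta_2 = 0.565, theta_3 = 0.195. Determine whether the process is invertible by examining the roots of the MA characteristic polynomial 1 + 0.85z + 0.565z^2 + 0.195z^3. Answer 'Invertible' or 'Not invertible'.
\text{Invertible}

The MA(q) characteristic polynomial is P(z) = 1 + 0.85z + 0.565z^2 + 0.195z^3.
Invertibility requires all roots to lie outside the unit circle, i.e. |z| > 1 for every root.
Degree 3: look for a simple real root z0 first, then factor out (1 - z/z0) and solve the remaining quadratic.
Testing z0 = -2: P(-2) = 1 + (0.85)(-2) + (0.565)(-2)^2 + (0.195)(-2)^3
  = 1 + (-1.7) + (2.26) + (-1.56) = 0.  So z_0 = -2 is a root, |z_0| = 2.
Divide out the factor (1 + 0.5 z) = (1 - z/z0) (since 1/z0 = -0.5):
  P(z) = (1 + 0.5 z)(1 + (0.35) z + (0.39) z^2)
  [check: z-coef 0.35 - (-0.5) = 0.85; z^2-coef 0.39 - (-0.5)(0.35) = 0.565; z^3-coef -(-0.5)(0.39) = 0.195.]
Remaining roots from the quadratic factor 1 + (0.35) z + (0.39) z^2:
  Set 1 + (0.35) z + (0.39) z^2 = 0, i.e. a z^2 + b z + c = 0 with a = 0.39, b = 0.35, c = 1.
  Discriminant D = b^2 - 4ac = (0.35)^2 - 4*(0.39)*1 = 0.1225 - (1.56) = -1.4375.
  D < 0, so the roots are the complex-conjugate pair z = (-b +/- i sqrt(-D)) / (2a) = -0.4487 +/- 1.5371i.
  For a conjugate pair |z|^2 = z * conj(z) = (product of roots) = c/a = 1/(0.39) = 2.564103, so |z| = sqrt(2.564103) = 1.6013 for both roots.
Moduli of all roots: 2.0000, 1.6013, 1.6013.
All moduli strictly greater than 1? Yes.
Verdict: Invertible.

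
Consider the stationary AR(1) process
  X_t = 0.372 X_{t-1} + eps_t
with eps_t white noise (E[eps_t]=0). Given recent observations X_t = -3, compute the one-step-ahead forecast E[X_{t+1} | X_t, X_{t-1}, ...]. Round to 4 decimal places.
E[X_{t+1} \mid \mathcal F_t] = -1.1160

For an AR(p) model X_t = c + sum_i phi_i X_{t-i} + eps_t, the
one-step-ahead conditional mean is
  E[X_{t+1} | X_t, ...] = c + sum_i phi_i X_{t+1-i}.
Substitute known values:
  E[X_{t+1} | ...] = (0.372) * (-3)
                   = -1.1160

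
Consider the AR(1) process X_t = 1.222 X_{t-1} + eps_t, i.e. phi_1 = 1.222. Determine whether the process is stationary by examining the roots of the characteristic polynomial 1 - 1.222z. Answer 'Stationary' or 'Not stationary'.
\text{Not stationary}

The AR(p) characteristic polynomial is P(z) = 1 - 1.222z.
Stationarity requires all roots to lie outside the unit circle, i.e. |z| > 1 for every root.
This is linear in z: 1 + (-1.222) z = 0  =>  z = -1/(-1.222) = 0.818331,  |z| = 0.818331.
Moduli of all roots: 0.8183.
All moduli strictly greater than 1? No.
Verdict: Not stationary.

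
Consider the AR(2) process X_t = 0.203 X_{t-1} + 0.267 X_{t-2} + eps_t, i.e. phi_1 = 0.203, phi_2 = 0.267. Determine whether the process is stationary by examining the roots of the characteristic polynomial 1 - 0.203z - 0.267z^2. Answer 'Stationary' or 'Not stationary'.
\text{Stationary}

The AR(p) characteristic polynomial is P(z) = 1 - 0.203z - 0.267z^2.
Stationarity requires all roots to lie outside the unit circle, i.e. |z| > 1 for every root.
Set 1 + (-0.203) z + (-0.267) z^2 = 0, i.e. a z^2 + b z + c = 0 with a = -0.267, b = -0.203, c = 1.
Discriminant D = b^2 - 4ac = (-0.203)^2 - 4*(-0.267)*1 = 0.041209 - (-1.068) = 1.109209.
D >= 0, so the roots are real: z = (-b +/- sqrt(D)) / (2a) = (0.203 +/- 1.05319) / (-0.534).
  z_1 = (0.203 + 1.05319) / (-0.534) = -2.3524,   |z_1| = 2.3524.
  z_2 = (0.203 - 1.05319) / (-0.534) = 1.5921,   |z_2| = 1.5921.
Moduli of all roots: 2.3524, 1.5921.
All moduli strictly greater than 1? Yes.
Verdict: Stationary.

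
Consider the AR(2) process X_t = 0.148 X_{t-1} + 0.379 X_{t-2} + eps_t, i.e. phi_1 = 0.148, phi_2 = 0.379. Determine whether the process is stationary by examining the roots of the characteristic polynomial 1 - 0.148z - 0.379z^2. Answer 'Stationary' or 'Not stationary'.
\text{Stationary}

The AR(p) characteristic polynomial is P(z) = 1 - 0.148z - 0.379z^2.
Stationarity requires all roots to lie outside the unit circle, i.e. |z| > 1 for every root.
Set 1 + (-0.148) z + (-0.379) z^2 = 0, i.e. a z^2 + b z + c = 0 with a = -0.379, b = -0.148, c = 1.
Discriminant D = b^2 - 4ac = (-0.148)^2 - 4*(-0.379)*1 = 0.021904 - (-1.516) = 1.537904.
D >= 0, so the roots are real: z = (-b +/- sqrt(D)) / (2a) = (0.148 +/- 1.240123) / (-0.758).
  z_1 = (0.148 + 1.240123) / (-0.758) = -1.8313,   |z_1| = 1.8313.
  z_2 = (0.148 - 1.240123) / (-0.758) = 1.4408,   |z_2| = 1.4408.
Moduli of all roots: 1.8313, 1.4408.
All moduli strictly greater than 1? Yes.
Verdict: Stationary.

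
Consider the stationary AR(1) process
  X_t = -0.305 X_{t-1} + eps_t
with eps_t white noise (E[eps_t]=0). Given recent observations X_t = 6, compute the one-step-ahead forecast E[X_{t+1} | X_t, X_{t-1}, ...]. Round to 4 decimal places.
E[X_{t+1} \mid \mathcal F_t] = -1.8300

For an AR(p) model X_t = c + sum_i phi_i X_{t-i} + eps_t, the
one-step-ahead conditional mean is
  E[X_{t+1} | X_t, ...] = c + sum_i phi_i X_{t+1-i}.
Substitute known values:
  E[X_{t+1} | ...] = (-0.305) * (6)
                   = -1.8300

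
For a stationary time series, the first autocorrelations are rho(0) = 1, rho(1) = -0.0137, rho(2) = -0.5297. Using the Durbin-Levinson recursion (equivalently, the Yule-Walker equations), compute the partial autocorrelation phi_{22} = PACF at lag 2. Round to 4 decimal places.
\phi_{22} = -0.5300

The PACF at lag k is phi_{kk}, the last component of the solution
to the Yule-Walker system G_k phi = r_k where
  (G_k)_{ij} = rho(|i - j|), (r_k)_i = rho(i), i,j = 1..k.
Equivalently, Durbin-Levinson gives phi_{kk} iteratively:
  phi_{11} = rho(1)
  phi_{kk} = [rho(k) - sum_{j=1..k-1} phi_{k-1,j} rho(k-j)]
            / [1 - sum_{j=1..k-1} phi_{k-1,j} rho(j)],
  phi_{k,j} = phi_{k-1,j} - phi_{kk} phi_{k-1,k-j},  j = 1..k-1.
Step k = 1:
  phi_11 = rho(1) = -0.0137.
Step k = 2:
  phi_22 = [rho(2) - phi_11 rho(1)] / [1 - phi_11 rho(1)] = [-0.5297 - (-0.0137)(-0.0137)] / [1 - (-0.0137)(-0.0137)]
         = -0.52988769 / 0.99981231 = -0.53.
Therefore phi_{22} = -0.5300.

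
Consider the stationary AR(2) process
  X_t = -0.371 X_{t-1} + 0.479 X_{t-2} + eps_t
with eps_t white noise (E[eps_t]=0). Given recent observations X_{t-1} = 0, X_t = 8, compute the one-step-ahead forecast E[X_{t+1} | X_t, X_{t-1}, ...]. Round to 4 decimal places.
E[X_{t+1} \mid \mathcal F_t] = -2.9680

For an AR(p) model X_t = c + sum_i phi_i X_{t-i} + eps_t, the
one-step-ahead conditional mean is
  E[X_{t+1} | X_t, ...] = c + sum_i phi_i X_{t+1-i}.
Substitute known values:
  E[X_{t+1} | ...] = (-0.371) * (8) + (0.479) * (0)
                   = -2.9680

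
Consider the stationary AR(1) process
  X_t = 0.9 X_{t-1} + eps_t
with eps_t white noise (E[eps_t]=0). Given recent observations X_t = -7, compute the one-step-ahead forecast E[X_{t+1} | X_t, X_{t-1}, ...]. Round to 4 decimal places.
E[X_{t+1} \mid \mathcal F_t] = -6.3000

For an AR(p) model X_t = c + sum_i phi_i X_{t-i} + eps_t, the
one-step-ahead conditional mean is
  E[X_{t+1} | X_t, ...] = c + sum_i phi_i X_{t+1-i}.
Substitute known values:
  E[X_{t+1} | ...] = (0.9) * (-7)
                   = -6.3000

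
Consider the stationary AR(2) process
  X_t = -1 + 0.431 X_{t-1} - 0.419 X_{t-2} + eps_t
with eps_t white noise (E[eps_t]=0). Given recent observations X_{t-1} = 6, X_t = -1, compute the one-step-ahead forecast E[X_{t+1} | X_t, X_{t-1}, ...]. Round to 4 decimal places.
E[X_{t+1} \mid \mathcal F_t] = -3.9450

For an AR(p) model X_t = c + sum_i phi_i X_{t-i} + eps_t, the
one-step-ahead conditional mean is
  E[X_{t+1} | X_t, ...] = c + sum_i phi_i X_{t+1-i}.
Substitute known values:
  E[X_{t+1} | ...] = -1 + (0.431) * (-1) + (-0.419) * (6)
                   = -3.9450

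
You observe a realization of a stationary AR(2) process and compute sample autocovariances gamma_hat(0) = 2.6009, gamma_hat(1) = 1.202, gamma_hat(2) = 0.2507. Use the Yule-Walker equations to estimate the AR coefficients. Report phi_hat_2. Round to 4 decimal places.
\hat\phi_{2} = -0.1490

The Yule-Walker equations for an AR(p) process read, in matrix form,
  Gamma_p phi = r_p,   with   (Gamma_p)_{ij} = gamma(|i - j|),
                       (r_p)_i = gamma(i),   i,j = 1..p.
Substitute the sample gammas (Toeplitz matrix and right-hand side of size 2):
  Gamma_p = [[2.6009, 1.202], [1.202, 2.6009]]
  r_p     = [1.202, 0.2507]
Written out:
  2.6009 phi_1 + 1.202 phi_2 = 1.202
  1.202 phi_1 + 2.6009 phi_2 = 0.2507
Solve by Cramer's rule:
  det = gamma(0)^2 - gamma(1)^2 = (2.6009)^2 - (1.202)^2 = 6.76468081 - 1.444804 = 5.31987681
  phi_hat_1 = [gamma(1) gamma(0) - gamma(1) gamma(2)] / det = [(1.202)(2.6009) - (1.202)(0.2507)] / 5.31987681 = 2.8249404 / 5.31987681 = 0.531
  phi_hat_2 = [gamma(0) gamma(2) - gamma(1)^2] / det = [(2.6009)(0.2507) - (1.202)^2] / 5.31987681 = -0.79275837 / 5.31987681 = -0.149
So phi_hat = [0.5310, -0.1490].
Therefore phi_hat_2 = -0.1490.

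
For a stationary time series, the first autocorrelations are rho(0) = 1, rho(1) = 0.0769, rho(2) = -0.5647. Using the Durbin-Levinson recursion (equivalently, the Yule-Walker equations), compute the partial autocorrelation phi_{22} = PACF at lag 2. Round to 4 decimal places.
\phi_{22} = -0.5740

The PACF at lag k is phi_{kk}, the last component of the solution
to the Yule-Walker system G_k phi = r_k where
  (G_k)_{ij} = rho(|i - j|), (r_k)_i = rho(i), i,j = 1..k.
Equivalently, Durbin-Levinson gives phi_{kk} iteratively:
  phi_{11} = rho(1)
  phi_{kk} = [rho(k) - sum_{j=1..k-1} phi_{k-1,j} rho(k-j)]
            / [1 - sum_{j=1..k-1} phi_{k-1,j} rho(j)],
  phi_{k,j} = phi_{k-1,j} - phi_{kk} phi_{k-1,k-j},  j = 1..k-1.
Step k = 1:
  phi_11 = rho(1) = 0.0769.
Step k = 2:
  phi_22 = [rho(2) - phi_11 rho(1)] / [1 - phi_11 rho(1)] = [-0.5647 - (0.0769)(0.0769)] / [1 - (0.0769)(0.0769)]
         = -0.57061361 / 0.99408639 = -0.574.
Therefore phi_{22} = -0.5740.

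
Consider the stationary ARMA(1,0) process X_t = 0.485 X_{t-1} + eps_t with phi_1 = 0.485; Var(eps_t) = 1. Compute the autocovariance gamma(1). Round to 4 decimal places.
\gamma(1) = 0.6342

Multiply the model equation by X_{t-k} and take expectations. With theta_0 = psi_0 = 1 and psi_j the MA(infinity) weights, this gives
  gamma(k) - sum_i phi_i gamma(k-i) = c_k,
  c_k = sigma^2 * sum_{j=k..q} theta_j psi_{j-k}   (c_k = 0 for k > q),
using gamma(-m) = gamma(m).
Pure AR (q = 0): c_0 = sigma^2 = 1, c_k = 0 for k >= 1.
Equations for k = 0 and k = 1 (AR order 1):
  gamma(0) = phi_1 gamma(1) + c_0
  gamma(1) = phi_1 gamma(0) + c_1
Substituting the second into the first: gamma(0) (1 - phi_1^2) = c_0 + phi_1 c_1, so
  gamma(0) = c_0 / (1 - phi_1^2) = 1 / (1 - (0.485)^2) = 1 / 0.764775 = 1.307574.
  gamma(1) = phi_1 gamma(0) = (0.485)(1.307574) = 0.634173.
Therefore gamma(1) = 0.6342 (to 4 decimal places).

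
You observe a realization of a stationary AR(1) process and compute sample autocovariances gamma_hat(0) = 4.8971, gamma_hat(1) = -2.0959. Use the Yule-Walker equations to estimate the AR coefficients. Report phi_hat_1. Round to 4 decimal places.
\hat\phi_{1} = -0.4280

The Yule-Walker equations for an AR(p) process read, in matrix form,
  Gamma_p phi = r_p,   with   (Gamma_p)_{ij} = gamma(|i - j|),
                       (r_p)_i = gamma(i),   i,j = 1..p.
Substitute the sample gammas (Toeplitz matrix and right-hand side of size 1):
  Gamma_p = [[4.8971]]
  r_p     = [-2.0959]
With p = 1 this is the single equation gamma(0) phi_1 = gamma(1):
  phi_hat_1 = gamma(1) / gamma(0) = -2.0959 / 4.8971 = -0.4280.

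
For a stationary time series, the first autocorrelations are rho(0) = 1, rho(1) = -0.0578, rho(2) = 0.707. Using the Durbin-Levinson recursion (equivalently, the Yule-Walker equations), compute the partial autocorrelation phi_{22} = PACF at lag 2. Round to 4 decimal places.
\phi_{22} = 0.7060

The PACF at lag k is phi_{kk}, the last component of the solution
to the Yule-Walker system G_k phi = r_k where
  (G_k)_{ij} = rho(|i - j|), (r_k)_i = rho(i), i,j = 1..k.
Equivalently, Durbin-Levinson gives phi_{kk} iteratively:
  phi_{11} = rho(1)
  phi_{kk} = [rho(k) - sum_{j=1..k-1} phi_{k-1,j} rho(k-j)]
            / [1 - sum_{j=1..k-1} phi_{k-1,j} rho(j)],
  phi_{k,j} = phi_{k-1,j} - phi_{kk} phi_{k-1,k-j},  j = 1..k-1.
Step k = 1:
  phi_11 = rho(1) = -0.0578.
Step k = 2:
  phi_22 = [rho(2) - phi_11 rho(1)] / [1 - phi_11 rho(1)] = [0.707 - (-0.0578)(-0.0578)] / [1 - (-0.0578)(-0.0578)]
         = 0.70365916 / 0.99665916 = 0.706.
Therefore phi_{22} = 0.7060.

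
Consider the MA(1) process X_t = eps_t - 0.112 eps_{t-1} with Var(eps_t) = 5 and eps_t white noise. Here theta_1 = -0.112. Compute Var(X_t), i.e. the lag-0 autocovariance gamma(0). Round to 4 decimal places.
\gamma(0) = 5.0627

For an MA(q) process X_t = eps_t + sum_i theta_i eps_{t-i} with
Var(eps_t) = sigma^2, the variance is
  gamma(0) = sigma^2 * (1 + sum_i theta_i^2).
  sum_i theta_i^2 = (-0.112)^2 = 0.012544.
  gamma(0) = 5 * (1 + 0.012544) = 5 * 1.012544 = 5.06272, which rounds to 5.0627.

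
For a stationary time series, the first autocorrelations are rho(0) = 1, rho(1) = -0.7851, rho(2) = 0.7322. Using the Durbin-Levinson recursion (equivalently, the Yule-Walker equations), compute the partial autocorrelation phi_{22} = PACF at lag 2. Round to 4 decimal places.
\phi_{22} = 0.3019

The PACF at lag k is phi_{kk}, the last component of the solution
to the Yule-Walker system G_k phi = r_k where
  (G_k)_{ij} = rho(|i - j|), (r_k)_i = rho(i), i,j = 1..k.
Equivalently, Durbin-Levinson gives phi_{kk} iteratively:
  phi_{11} = rho(1)
  phi_{kk} = [rho(k) - sum_{j=1..k-1} phi_{k-1,j} rho(k-j)]
            / [1 - sum_{j=1..k-1} phi_{k-1,j} rho(j)],
  phi_{k,j} = phi_{k-1,j} - phi_{kk} phi_{k-1,k-j},  j = 1..k-1.
Step k = 1:
  phi_11 = rho(1) = -0.7851.
Step k = 2:
  phi_22 = [rho(2) - phi_11 rho(1)] / [1 - phi_11 rho(1)] = [0.7322 - (-0.7851)(-0.7851)] / [1 - (-0.7851)(-0.7851)]
         = 0.11581799 / 0.38361799 = 0.3019.
Therefore phi_{22} = 0.3019.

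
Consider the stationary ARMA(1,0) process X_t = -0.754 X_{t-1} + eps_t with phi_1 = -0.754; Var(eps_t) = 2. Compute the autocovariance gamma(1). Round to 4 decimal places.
\gamma(1) = -3.4949

Multiply the model equation by X_{t-k} and take expectations. With theta_0 = psi_0 = 1 and psi_j the MA(infinity) weights, this gives
  gamma(k) - sum_i phi_i gamma(k-i) = c_k,
  c_k = sigma^2 * sum_{j=k..q} theta_j psi_{j-k}   (c_k = 0 for k > q),
using gamma(-m) = gamma(m).
Pure AR (q = 0): c_0 = sigma^2 = 2, c_k = 0 for k >= 1.
Equations for k = 0 and k = 1 (AR order 1):
  gamma(0) = phi_1 gamma(1) + c_0
  gamma(1) = phi_1 gamma(0) + c_1
Substituting the second into the first: gamma(0) (1 - phi_1^2) = c_0 + phi_1 c_1, so
  gamma(0) = c_0 / (1 - phi_1^2) = 2 / (1 - (-0.754)^2) = 2 / 0.431484 = 4.635166.
  gamma(1) = phi_1 gamma(0) = (-0.754)(4.635166) = -3.494915.
Therefore gamma(1) = -3.4949 (to 4 decimal places).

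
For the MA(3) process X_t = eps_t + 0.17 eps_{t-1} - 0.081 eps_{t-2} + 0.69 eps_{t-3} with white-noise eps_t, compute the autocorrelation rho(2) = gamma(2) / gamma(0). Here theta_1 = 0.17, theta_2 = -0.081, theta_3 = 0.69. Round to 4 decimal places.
\rho(2) = 0.0240

For an MA(q) process with theta_0 = 1, the autocovariance is
  gamma(k) = sigma^2 * sum_{i=0..q-k} theta_i * theta_{i+k},
and rho(k) = gamma(k) / gamma(0). Sigma^2 cancels.
  numerator   = (1)*(-0.081) + (0.17)*(0.69) = 0.0363.
  denominator = (1)^2 + (0.17)^2 + (-0.081)^2 + (0.69)^2 = 1.511561.
  rho(2) = 0.0363 / 1.511561 = 0.0240.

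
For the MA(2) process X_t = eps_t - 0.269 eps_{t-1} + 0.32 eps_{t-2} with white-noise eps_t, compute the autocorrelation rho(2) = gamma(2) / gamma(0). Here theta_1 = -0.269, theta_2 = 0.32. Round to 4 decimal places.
\rho(2) = 0.2724

For an MA(q) process with theta_0 = 1, the autocovariance is
  gamma(k) = sigma^2 * sum_{i=0..q-k} theta_i * theta_{i+k},
and rho(k) = gamma(k) / gamma(0). Sigma^2 cancels.
  numerator   = (1)*(0.32) = 0.32.
  denominator = (1)^2 + (-0.269)^2 + (0.32)^2 = 1.174761.
  rho(2) = 0.32 / 1.174761 = 0.2724.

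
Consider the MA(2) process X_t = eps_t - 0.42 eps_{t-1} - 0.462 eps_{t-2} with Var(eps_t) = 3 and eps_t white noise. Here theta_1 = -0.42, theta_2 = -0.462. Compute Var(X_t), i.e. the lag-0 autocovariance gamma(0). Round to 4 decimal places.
\gamma(0) = 4.1695

For an MA(q) process X_t = eps_t + sum_i theta_i eps_{t-i} with
Var(eps_t) = sigma^2, the variance is
  gamma(0) = sigma^2 * (1 + sum_i theta_i^2).
  sum_i theta_i^2 = (-0.42)^2 + (-0.462)^2 = 0.1764 + 0.213444 = 0.389844.
  gamma(0) = 3 * (1 + 0.389844) = 3 * 1.389844 = 4.169532, which rounds to 4.1695.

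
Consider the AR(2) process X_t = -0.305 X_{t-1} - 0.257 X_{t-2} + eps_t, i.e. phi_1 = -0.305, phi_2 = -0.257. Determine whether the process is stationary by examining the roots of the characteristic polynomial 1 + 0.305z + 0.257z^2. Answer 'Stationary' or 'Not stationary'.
\text{Stationary}

The AR(p) characteristic polynomial is P(z) = 1 + 0.305z + 0.257z^2.
Stationarity requires all roots to lie outside the unit circle, i.e. |z| > 1 for every root.
Set 1 + (0.305) z + (0.257) z^2 = 0, i.e. a z^2 + b z + c = 0 with a = 0.257, b = 0.305, c = 1.
Discriminant D = b^2 - 4ac = (0.305)^2 - 4*(0.257)*1 = 0.093025 - (1.028) = -0.934975.
D < 0, so the roots are the complex-conjugate pair z = (-b +/- i sqrt(-D)) / (2a) = -0.5934 +/- 1.8812i.
For a conjugate pair |z|^2 = z * conj(z) = (product of roots) = c/a = 1/(0.257) = 3.891051, so |z| = sqrt(3.891051) = 1.9726 for both roots.
Moduli of all roots: 1.9726, 1.9726.
All moduli strictly greater than 1? Yes.
Verdict: Stationary.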